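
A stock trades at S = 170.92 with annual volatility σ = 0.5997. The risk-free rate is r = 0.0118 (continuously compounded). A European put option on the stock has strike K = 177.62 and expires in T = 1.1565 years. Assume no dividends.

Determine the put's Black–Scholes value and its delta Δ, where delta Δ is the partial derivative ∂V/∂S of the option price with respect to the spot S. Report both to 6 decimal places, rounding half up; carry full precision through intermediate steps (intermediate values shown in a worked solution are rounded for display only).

price = 45.945353
Δ = -0.388205

σ√T = 0.5997·√1.1565 = 0.644922
d₁ = (ln(S/K) + (r+σ²/2)T) / (σ√T) = (ln(170.92/177.62) + (0.0118+0.5997²/2)·1.1565) / 0.644922 = (-0.038451 + 0.221609) / 0.644922 = 0.284000
d₂ = d₁ − σ√T = 0.284000 − 0.644922 = -0.360921
e^{−rT} = e^{−0.0118·1.1565} = 0.986446
N(−d₁) = 0.388205,  N(−d₂) = 0.640921
Put price V = K·e^{−rT}·N(−d₂) − S·N(−d₁) = 112.297380 − 66.352027 = 45.945353
Δ = −N(−d₁) = -0.388205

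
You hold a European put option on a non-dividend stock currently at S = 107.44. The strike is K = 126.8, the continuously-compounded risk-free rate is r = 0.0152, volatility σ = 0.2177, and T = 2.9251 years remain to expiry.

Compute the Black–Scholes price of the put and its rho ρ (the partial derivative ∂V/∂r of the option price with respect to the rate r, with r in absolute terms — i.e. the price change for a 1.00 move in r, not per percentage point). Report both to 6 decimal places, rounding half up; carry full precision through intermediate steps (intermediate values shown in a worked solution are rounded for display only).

price = 24.688269
ρ = -246.772770

σ√T = 0.2177·√2.9251 = 0.372331
d₁ = (ln(S/K) + (r+σ²/2)T) / (σ√T) = (ln(107.44/126.8) + (0.0152+0.2177²/2)·2.9251) / 0.372331 = (-0.165678 + 0.113777) / 0.372331 = -0.139397
d₂ = d₁ − σ√T = -0.139397 − 0.372331 = -0.511728
e^{−rT} = e^{−0.0152·2.9251} = 0.956512
N(−d₁) = 0.555432,  N(−d₂) = 0.695579
Put price V = K·e^{−rT}·N(−d₂) − S·N(−d₁) = 84.363875 − 59.675606 = 24.688269
ρ = −K·T·e^{−rT}·N(−d₂) = -246.772770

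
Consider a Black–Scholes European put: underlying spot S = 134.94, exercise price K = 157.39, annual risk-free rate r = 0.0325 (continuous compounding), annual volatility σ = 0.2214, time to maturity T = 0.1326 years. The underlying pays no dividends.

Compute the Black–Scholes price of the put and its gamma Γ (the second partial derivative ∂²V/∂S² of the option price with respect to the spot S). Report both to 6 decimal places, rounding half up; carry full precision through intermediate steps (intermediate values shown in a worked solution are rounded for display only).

σ√T = 0.2214·√0.1326 = 0.080621
d₁ = (ln(S/K) + (r+σ²/2)T) / (σ√T) = (ln(134.94/157.39) + (0.0325+0.2214²/2)·0.1326) / 0.080621 = (-0.153897 + 0.007559) / 0.080621 = -1.815120
d₂ = d₁ − σ√T = -1.815120 − 0.080621 = -1.895741
e^{−rT} = e^{−0.0325·0.1326} = 0.995700
N(−d₁) = 0.965247,  N(−d₂) = 0.971003
Put price V = K·e^{−rT}·N(−d₂) − S·N(−d₁) = 152.168951 − 130.250464 = 21.918488
φ(d₁) = (1/√(2π))·e^{−d₁²/2} = 0.076822
Γ = φ(d₁) / (S·σ·√T) = 0.007061

price = 21.918488
Γ = 0.007061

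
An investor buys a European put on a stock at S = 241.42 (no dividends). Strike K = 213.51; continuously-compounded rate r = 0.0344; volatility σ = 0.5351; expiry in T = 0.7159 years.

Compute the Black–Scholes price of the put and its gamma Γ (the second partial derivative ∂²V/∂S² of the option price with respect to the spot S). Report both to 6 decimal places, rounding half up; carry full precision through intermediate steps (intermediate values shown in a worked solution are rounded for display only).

σ√T = 0.5351·√0.7159 = 0.452753
d₁ = (ln(S/K) + (r+σ²/2)T) / (σ√T) = (ln(241.42/213.51) + (0.0344+0.5351²/2)·0.7159) / 0.452753 = (0.122854 + 0.127120) / 0.452753 = 0.552120
d₂ = d₁ − σ√T = 0.552120 − 0.452753 = 0.099367
e^{−rT} = e^{−0.0344·0.7159} = 0.975674
N(−d₁) = 0.290433,  N(−d₂) = 0.460423
Put price V = K·e^{−rT}·N(−d₂) − S·N(−d₁) = 95.913583 − 70.116330 = 25.797253
φ(d₁) = (1/√(2π))·e^{−d₁²/2} = 0.342543
Γ = φ(d₁) / (S·σ·√T) = 0.003134

price = 25.797253
Γ = 0.003134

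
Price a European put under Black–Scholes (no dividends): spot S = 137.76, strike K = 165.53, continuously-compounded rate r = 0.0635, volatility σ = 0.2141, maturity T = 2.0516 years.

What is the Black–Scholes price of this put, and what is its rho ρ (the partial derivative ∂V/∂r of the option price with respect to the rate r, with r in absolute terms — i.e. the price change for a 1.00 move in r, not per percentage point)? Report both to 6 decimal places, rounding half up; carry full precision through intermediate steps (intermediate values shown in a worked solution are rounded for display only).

price = 21.281854
ρ = -187.307444

σ√T = 0.2141·√2.0516 = 0.306664
d₁ = (ln(S/K) + (r+σ²/2)T) / (σ√T) = (ln(137.76/165.53) + (0.0635+0.2141²/2)·2.0516) / 0.306664 = (-0.183639 + 0.177298) / 0.306664 = -0.020679
d₂ = d₁ − σ√T = -0.020679 − 0.306664 = -0.327343
e^{−rT} = e^{−0.0635·2.0516} = 0.877853
N(−d₁) = 0.508249,  N(−d₂) = 0.628296
Put price V = K·e^{−rT}·N(−d₂) − S·N(−d₁) = 91.298228 − 70.016374 = 21.281854
ρ = −K·T·e^{−rT}·N(−d₂) = -187.307444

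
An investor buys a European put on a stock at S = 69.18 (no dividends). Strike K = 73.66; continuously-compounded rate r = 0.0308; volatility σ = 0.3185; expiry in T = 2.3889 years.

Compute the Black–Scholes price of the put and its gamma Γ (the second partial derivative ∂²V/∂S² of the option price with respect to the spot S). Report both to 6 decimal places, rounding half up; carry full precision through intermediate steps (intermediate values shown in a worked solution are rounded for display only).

σ√T = 0.3185·√2.3889 = 0.492276
d₁ = (ln(S/K) + (r+σ²/2)T) / (σ√T) = (ln(69.18/73.66) + (0.0308+0.3185²/2)·2.3889) / 0.492276 = (-0.062748 + 0.194746) / 0.492276 = 0.268138
d₂ = d₁ − σ√T = 0.268138 − 0.492276 = -0.224138
e^{−rT} = e^{−0.0308·2.3889} = 0.929064
N(−d₁) = 0.394297,  N(−d₂) = 0.588675
Put price V = K·e^{−rT}·N(−d₂) − S·N(−d₁) = 40.285871 − 27.277442 = 13.008429
φ(d₁) = (1/√(2π))·e^{−d₁²/2} = 0.384855
Γ = φ(d₁) / (S·σ·√T) = 0.011301

price = 13.008429
Γ = 0.011301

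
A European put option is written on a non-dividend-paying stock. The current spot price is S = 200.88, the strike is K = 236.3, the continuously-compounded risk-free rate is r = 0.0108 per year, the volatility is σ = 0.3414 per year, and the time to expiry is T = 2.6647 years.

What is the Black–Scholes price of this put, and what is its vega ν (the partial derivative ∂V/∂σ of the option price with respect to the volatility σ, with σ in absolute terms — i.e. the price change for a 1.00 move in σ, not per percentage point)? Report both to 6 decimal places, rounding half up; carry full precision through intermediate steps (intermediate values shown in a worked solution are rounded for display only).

price = 62.914285
ν = 130.720126

σ√T = 0.3414·√2.6647 = 0.557298
d₁ = (ln(S/K) + (r+σ²/2)T) / (σ√T) = (ln(200.88/236.3) + (0.0108+0.3414²/2)·2.6647) / 0.557298 = (-0.162394 + 0.184069) / 0.557298 = 0.038893
d₂ = d₁ − σ√T = 0.038893 − 0.557298 = -0.518405
e^{−rT} = e^{−0.0108·2.6647} = 0.971631
N(−d₁) = 0.484488,  N(−d₂) = 0.697912
Put price V = K·e^{−rT}·N(−d₂) − S·N(−d₁) = 160.238210 − 97.323925 = 62.914285
φ(d₁) = (1/√(2π))·e^{−d₁²/2} = 0.398641
ν = S·φ(d₁)·√T = 130.720126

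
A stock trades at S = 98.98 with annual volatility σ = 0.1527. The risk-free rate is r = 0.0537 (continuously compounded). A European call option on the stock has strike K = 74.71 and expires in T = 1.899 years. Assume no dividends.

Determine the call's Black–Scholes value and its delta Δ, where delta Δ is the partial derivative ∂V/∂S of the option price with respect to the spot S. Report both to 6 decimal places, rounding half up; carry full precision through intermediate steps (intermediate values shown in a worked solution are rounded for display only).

σ√T = 0.1527·√1.899 = 0.210427
d₁ = (ln(S/K) + (r+σ²/2)T) / (σ√T) = (ln(98.98/74.71) + (0.0537+0.1527²/2)·1.899) / 0.210427 = (0.281304 + 0.124116) / 0.210427 = 1.926653
d₂ = d₁ − σ√T = 1.926653 − 0.210427 = 1.716226
e^{−rT} = e^{−0.0537·1.899} = 0.903051
N(d₁) = 0.972989,  N(d₂) = 0.956940
Call price V = S·N(d₁) − K·e^{−rT}·N(d₂) = 96.306409 − 64.561789 = 31.744620
Δ = N(d₁) = 0.972989

price = 31.744620
Δ = 0.972989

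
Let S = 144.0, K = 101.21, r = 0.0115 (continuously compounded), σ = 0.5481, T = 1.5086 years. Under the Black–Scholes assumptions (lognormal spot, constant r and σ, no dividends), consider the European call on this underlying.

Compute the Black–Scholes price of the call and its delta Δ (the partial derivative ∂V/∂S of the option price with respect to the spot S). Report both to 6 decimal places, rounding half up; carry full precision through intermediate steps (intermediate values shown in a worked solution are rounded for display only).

price = 58.839940
Δ = 0.812234

σ√T = 0.5481·√1.5086 = 0.673204
d₁ = (ln(S/K) + (r+σ²/2)T) / (σ√T) = (ln(144.0/101.21) + (0.0115+0.5481²/2)·1.5086) / 0.673204 = (0.352616 + 0.243951) / 0.673204 = 0.886160
d₂ = d₁ − σ√T = 0.886160 − 0.673204 = 0.212956
e^{−rT} = e^{−0.0115·1.5086} = 0.982801
N(d₁) = 0.812234,  N(d₂) = 0.584319
Call price V = S·N(d₁) − K·e^{−rT}·N(d₂) = 116.961742 − 58.121801 = 58.839940
Δ = N(d₁) = 0.812234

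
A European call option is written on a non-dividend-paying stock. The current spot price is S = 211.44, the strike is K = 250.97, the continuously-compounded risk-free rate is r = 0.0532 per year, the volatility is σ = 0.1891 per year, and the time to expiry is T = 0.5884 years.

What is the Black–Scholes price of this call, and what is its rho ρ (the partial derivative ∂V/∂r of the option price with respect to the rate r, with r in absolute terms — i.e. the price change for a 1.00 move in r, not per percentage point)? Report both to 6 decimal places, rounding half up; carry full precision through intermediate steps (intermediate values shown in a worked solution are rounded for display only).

σ√T = 0.1891·√0.5884 = 0.145053
d₁ = (ln(S/K) + (r+σ²/2)T) / (σ√T) = (ln(211.44/250.97) + (0.0532+0.1891²/2)·0.5884) / 0.145053 = (-0.171392 + 0.041823) / 0.145053 = -0.893251
d₂ = d₁ − σ√T = -0.893251 − 0.145053 = -1.038304
e^{−rT} = e^{−0.0532·0.5884} = 0.969182
N(d₁) = 0.185861,  N(d₂) = 0.149564
Call price V = S·N(d₁) − K·e^{−rT}·N(d₂) = 39.298555 − 36.379358 = 2.919197
ρ = K·T·e^{−rT}·N(d₂) = 21.405614

price = 2.919197
ρ = 21.405614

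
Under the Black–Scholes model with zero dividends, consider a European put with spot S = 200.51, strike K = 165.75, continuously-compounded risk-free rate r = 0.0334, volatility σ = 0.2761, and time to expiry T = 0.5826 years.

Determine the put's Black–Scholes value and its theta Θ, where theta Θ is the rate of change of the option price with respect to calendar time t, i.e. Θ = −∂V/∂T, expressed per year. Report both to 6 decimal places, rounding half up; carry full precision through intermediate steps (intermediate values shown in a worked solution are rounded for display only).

σ√T = 0.2761·√0.5826 = 0.210742
d₁ = (ln(S/K) + (r+σ²/2)T) / (σ√T) = (ln(200.51/165.75) + (0.0334+0.2761²/2)·0.5826) / 0.210742 = (0.190383 + 0.041665) / 0.210742 = 1.101101
d₂ = d₁ − σ√T = 1.101101 − 0.210742 = 0.890359
e^{−rT} = e^{−0.0334·0.5826} = 0.980729
N(−d₁) = 0.135426,  N(−d₂) = 0.186637
Put price V = K·e^{−rT}·N(−d₂) − S·N(−d₁) = 30.338891 − 27.154345 = 3.184546
φ(d₁) = (1/√(2π))·e^{−d₁²/2} = 0.217588
Θ = −S·φ(d₁)·σ/(2√T) + r·K·e^{−rT}·N(−d₂) = −7.890835 + 1.013319 = -6.877516

price = 3.184546
Θ = -6.877516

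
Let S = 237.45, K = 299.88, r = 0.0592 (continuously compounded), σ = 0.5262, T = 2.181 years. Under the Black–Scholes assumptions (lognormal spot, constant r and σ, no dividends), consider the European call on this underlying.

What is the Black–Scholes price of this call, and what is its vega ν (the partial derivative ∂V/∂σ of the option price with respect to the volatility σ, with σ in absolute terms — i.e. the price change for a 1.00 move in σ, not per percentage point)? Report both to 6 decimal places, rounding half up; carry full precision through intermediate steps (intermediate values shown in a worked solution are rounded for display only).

σ√T = 0.5262·√2.181 = 0.777103
d₁ = (ln(S/K) + (r+σ²/2)T) / (σ√T) = (ln(237.45/299.88) + (0.0592+0.5262²/2)·2.181) / 0.777103 = (-0.233425 + 0.431060) / 0.777103 = 0.254322
d₂ = d₁ − σ√T = 0.254322 − 0.777103 = -0.522781
e^{−rT} = e^{−0.0592·2.181} = 0.878873
N(d₁) = 0.600377,  N(d₂) = 0.300563
Call price V = S·N(d₁) − K·e^{−rT}·N(d₂) = 142.559436 − 79.215373 = 63.344064
φ(d₁) = (1/√(2π))·e^{−d₁²/2} = 0.386247
ν = S·φ(d₁)·√T = 135.445644

price = 63.344064
ν = 135.445644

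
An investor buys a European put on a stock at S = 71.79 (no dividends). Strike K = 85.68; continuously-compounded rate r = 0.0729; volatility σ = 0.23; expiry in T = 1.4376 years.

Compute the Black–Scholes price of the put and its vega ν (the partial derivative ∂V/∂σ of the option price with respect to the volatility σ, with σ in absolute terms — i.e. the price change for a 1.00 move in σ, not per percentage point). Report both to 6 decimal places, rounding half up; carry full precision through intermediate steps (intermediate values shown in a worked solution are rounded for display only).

σ√T = 0.23·√1.4376 = 0.275770
d₁ = (ln(S/K) + (r+σ²/2)T) / (σ√T) = (ln(71.79/85.68) + (0.0729+0.23²/2)·1.4376) / 0.275770 = (-0.176874 + 0.142826) / 0.275770 = -0.123468
d₂ = d₁ − σ√T = -0.123468 − 0.275770 = -0.399238
e^{−rT} = e^{−0.0729·1.4376} = 0.900504
N(−d₁) = 0.549132,  N(−d₂) = 0.655141
Put price V = K·e^{−rT}·N(−d₂) − S·N(−d₁) = 50.547500 − 39.422159 = 11.125340
φ(d₁) = (1/√(2π))·e^{−d₁²/2} = 0.395913
ν = S·φ(d₁)·√T = 34.078683

price = 11.125340
ν = 34.078683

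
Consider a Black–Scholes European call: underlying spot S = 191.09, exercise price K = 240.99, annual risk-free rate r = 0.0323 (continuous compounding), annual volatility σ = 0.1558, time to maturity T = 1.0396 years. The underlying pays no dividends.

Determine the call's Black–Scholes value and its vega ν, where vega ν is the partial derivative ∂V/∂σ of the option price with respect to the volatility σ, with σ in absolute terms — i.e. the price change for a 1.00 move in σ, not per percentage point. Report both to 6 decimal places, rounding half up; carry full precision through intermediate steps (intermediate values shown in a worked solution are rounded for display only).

σ√T = 0.1558·√1.0396 = 0.158855
d₁ = (ln(S/K) + (r+σ²/2)T) / (σ√T) = (ln(191.09/240.99) + (0.0323+0.1558²/2)·1.0396) / 0.158855 = (-0.232011 + 0.046197) / 0.158855 = -1.169712
d₂ = d₁ − σ√T = -1.169712 − 0.158855 = -1.328566
e^{−rT} = e^{−0.0323·1.0396} = 0.966978
N(d₁) = 0.121059,  N(d₂) = 0.091996
Call price V = S·N(d₁) − K·e^{−rT}·N(d₂) = 23.133075 − 21.437914 = 1.695162
φ(d₁) = (1/√(2π))·e^{−d₁²/2} = 0.201281
ν = S·φ(d₁)·√T = 39.217044

price = 1.695162
ν = 39.217044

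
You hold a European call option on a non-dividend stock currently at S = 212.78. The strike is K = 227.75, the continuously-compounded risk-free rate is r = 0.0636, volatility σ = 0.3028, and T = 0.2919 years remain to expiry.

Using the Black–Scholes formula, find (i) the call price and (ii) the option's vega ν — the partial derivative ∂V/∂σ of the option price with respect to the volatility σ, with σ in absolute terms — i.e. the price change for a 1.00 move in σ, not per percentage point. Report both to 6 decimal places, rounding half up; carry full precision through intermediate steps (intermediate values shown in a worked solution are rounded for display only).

σ√T = 0.3028·√0.2919 = 0.163596
d₁ = (ln(S/K) + (r+σ²/2)T) / (σ√T) = (ln(212.78/227.75) + (0.0636+0.3028²/2)·0.2919) / 0.163596 = (-0.067990 + 0.031947) / 0.163596 = -0.220318
d₂ = d₁ − σ√T = -0.220318 − 0.163596 = -0.383914
e^{−rT} = e^{−0.0636·0.2919} = 0.981606
N(d₁) = 0.412812,  N(d₂) = 0.350521
Call price V = S·N(d₁) − K·e^{−rT}·N(d₂) = 87.838123 − 78.362829 = 9.475293
φ(d₁) = (1/√(2π))·e^{−d₁²/2} = 0.389377
ν = S·φ(d₁)·√T = 44.762840

price = 9.475293
ν = 44.762840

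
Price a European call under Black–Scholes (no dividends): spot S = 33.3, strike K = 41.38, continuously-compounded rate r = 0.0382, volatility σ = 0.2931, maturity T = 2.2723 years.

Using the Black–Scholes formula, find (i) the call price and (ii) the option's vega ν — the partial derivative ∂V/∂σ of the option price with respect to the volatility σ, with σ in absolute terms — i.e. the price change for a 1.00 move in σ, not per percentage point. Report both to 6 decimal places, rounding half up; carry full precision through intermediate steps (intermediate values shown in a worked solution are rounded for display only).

price = 4.172541
ν = 19.970451

σ√T = 0.2931·√2.2723 = 0.441823
d₁ = (ln(S/K) + (r+σ²/2)T) / (σ√T) = (ln(33.3/41.38) + (0.0382+0.2931²/2)·2.2723) / 0.441823 = (-0.217240 + 0.184406) / 0.441823 = -0.074316
d₂ = d₁ − σ√T = -0.074316 − 0.441823 = -0.516139
e^{−rT} = e^{−0.0382·2.2723} = 0.916859
N(d₁) = 0.470380,  N(d₂) = 0.302879
Call price V = S·N(d₁) − K·e^{−rT}·N(d₂) = 15.663638 − 11.491097 = 4.172541
φ(d₁) = (1/√(2π))·e^{−d₁²/2} = 0.397842
ν = S·φ(d₁)·√T = 19.970451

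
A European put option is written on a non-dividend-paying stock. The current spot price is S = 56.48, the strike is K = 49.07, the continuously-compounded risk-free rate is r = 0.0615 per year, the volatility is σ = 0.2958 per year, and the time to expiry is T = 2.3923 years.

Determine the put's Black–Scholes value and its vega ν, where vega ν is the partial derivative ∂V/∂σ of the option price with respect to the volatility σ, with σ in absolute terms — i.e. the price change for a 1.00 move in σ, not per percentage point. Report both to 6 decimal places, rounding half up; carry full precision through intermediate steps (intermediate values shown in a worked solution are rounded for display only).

σ√T = 0.2958·√2.3923 = 0.457516
d₁ = (ln(S/K) + (r+σ²/2)T) / (σ√T) = (ln(56.48/49.07) + (0.0615+0.2958²/2)·2.3923) / 0.457516 = (0.140639 + 0.251787) / 0.457516 = 0.857731
d₂ = d₁ − σ√T = 0.857731 − 0.457516 = 0.400216
e^{−rT} = e^{−0.0615·2.3923} = 0.863185
N(−d₁) = 0.195520,  N(−d₂) = 0.344499
Put price V = K·e^{−rT}·N(−d₂) − S·N(−d₁) = 14.591760 − 11.042995 = 3.548765
φ(d₁) = (1/√(2π))·e^{−d₁²/2} = 0.276156
ν = S·φ(d₁)·√T = 24.124411

price = 3.548765
ν = 24.124411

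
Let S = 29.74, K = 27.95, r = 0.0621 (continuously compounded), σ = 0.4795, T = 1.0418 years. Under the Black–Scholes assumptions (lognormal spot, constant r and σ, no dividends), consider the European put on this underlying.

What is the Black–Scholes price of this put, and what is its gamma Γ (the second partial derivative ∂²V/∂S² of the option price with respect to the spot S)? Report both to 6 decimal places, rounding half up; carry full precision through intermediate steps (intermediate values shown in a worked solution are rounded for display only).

price = 3.813042
Γ = 0.024143

σ√T = 0.4795·√1.0418 = 0.489419
d₁ = (ln(S/K) + (r+σ²/2)T) / (σ√T) = (ln(29.74/27.95) + (0.0621+0.4795²/2)·1.0418) / 0.489419 = (0.062076 + 0.184461) / 0.489419 = 0.503734
d₂ = d₁ − σ√T = 0.503734 − 0.489419 = 0.014315
e^{−rT} = e^{−0.0621·1.0418} = 0.937353
N(−d₁) = 0.307224,  N(−d₂) = 0.494289
Put price V = K·e^{−rT}·N(−d₂) − S·N(−d₁) = 12.949888 − 9.136846 = 3.813042
φ(d₁) = (1/√(2π))·e^{−d₁²/2} = 0.351406
Γ = φ(d₁) / (S·σ·√T) = 0.024143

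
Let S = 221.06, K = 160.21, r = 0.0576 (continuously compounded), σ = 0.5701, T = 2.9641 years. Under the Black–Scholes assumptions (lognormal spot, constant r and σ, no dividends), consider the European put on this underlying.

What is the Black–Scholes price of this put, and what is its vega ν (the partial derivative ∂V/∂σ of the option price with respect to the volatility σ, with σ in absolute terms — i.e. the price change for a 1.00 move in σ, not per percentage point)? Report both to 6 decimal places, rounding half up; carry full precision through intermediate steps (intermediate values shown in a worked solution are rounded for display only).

price = 31.465470
ν = 92.762156

σ√T = 0.5701·√2.9641 = 0.981516
d₁ = (ln(S/K) + (r+σ²/2)T) / (σ√T) = (ln(221.06/160.21) + (0.0576+0.5701²/2)·2.9641) / 0.981516 = (0.321949 + 0.652419) / 0.981516 = 0.992717
d₂ = d₁ − σ√T = 0.992717 − 0.981516 = 0.011201
e^{−rT} = e^{−0.0576·2.9641} = 0.843047
N(−d₁) = 0.160424,  N(−d₂) = 0.495532
Put price V = K·e^{−rT}·N(−d₂) − S·N(−d₁) = 66.928783 − 35.463313 = 31.465470
φ(d₁) = (1/√(2π))·e^{−d₁²/2} = 0.243733
ν = S·φ(d₁)·√T = 92.762156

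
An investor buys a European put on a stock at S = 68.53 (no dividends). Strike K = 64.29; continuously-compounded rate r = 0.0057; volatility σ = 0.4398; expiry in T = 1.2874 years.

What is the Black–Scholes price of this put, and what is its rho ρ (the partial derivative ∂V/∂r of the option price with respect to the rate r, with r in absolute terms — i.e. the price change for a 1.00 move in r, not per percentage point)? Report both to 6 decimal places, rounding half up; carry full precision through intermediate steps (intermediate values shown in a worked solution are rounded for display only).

σ√T = 0.4398·√1.2874 = 0.499013
d₁ = (ln(S/K) + (r+σ²/2)T) / (σ√T) = (ln(68.53/64.29) + (0.0057+0.4398²/2)·1.2874) / 0.499013 = (0.063868 + 0.131845) / 0.499013 = 0.392200
d₂ = d₁ − σ√T = 0.392200 − 0.499013 = -0.106814
e^{−rT} = e^{−0.0057·1.2874} = 0.992689
N(−d₁) = 0.347455,  N(−d₂) = 0.542532
Put price V = K·e^{−rT}·N(−d₂) − S·N(−d₁) = 34.624339 − 23.811117 = 10.813222
ρ = −K·T·e^{−rT}·N(−d₂) = -44.575375

price = 10.813222
ρ = -44.575375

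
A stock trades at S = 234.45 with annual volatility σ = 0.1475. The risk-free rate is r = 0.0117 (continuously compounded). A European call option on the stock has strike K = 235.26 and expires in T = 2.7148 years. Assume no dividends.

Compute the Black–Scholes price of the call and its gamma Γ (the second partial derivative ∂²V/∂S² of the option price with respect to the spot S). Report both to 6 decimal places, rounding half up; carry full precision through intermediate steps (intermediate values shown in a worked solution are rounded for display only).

price = 25.782208
Γ = 0.006806

σ√T = 0.1475·√2.7148 = 0.243031
d₁ = (ln(S/K) + (r+σ²/2)T) / (σ√T) = (ln(234.45/235.26) + (0.0117+0.1475²/2)·2.7148) / 0.243031 = (-0.003449 + 0.061295) / 0.243031 = 0.238020
d₂ = d₁ − σ√T = 0.238020 − 0.243031 = -0.005011
e^{−rT} = e^{−0.0117·2.7148} = 0.968736
N(d₁) = 0.594067,  N(d₂) = 0.498001
Call price V = S·N(d₁) − K·e^{−rT}·N(d₂) = 139.279062 − 113.496854 = 25.782208
φ(d₁) = (1/√(2π))·e^{−d₁²/2} = 0.387800
Γ = φ(d₁) / (S·σ·√T) = 0.006806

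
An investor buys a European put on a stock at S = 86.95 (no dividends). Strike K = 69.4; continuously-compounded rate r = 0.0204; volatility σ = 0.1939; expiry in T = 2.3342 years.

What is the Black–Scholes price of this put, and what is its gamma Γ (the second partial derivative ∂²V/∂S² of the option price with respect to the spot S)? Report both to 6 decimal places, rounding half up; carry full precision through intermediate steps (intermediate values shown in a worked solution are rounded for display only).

σ√T = 0.1939·√2.3342 = 0.296242
d₁ = (ln(S/K) + (r+σ²/2)T) / (σ√T) = (ln(86.95/69.4) + (0.0204+0.1939²/2)·2.3342) / 0.296242 = (0.225446 + 0.091497) / 0.296242 = 1.069881
d₂ = d₁ − σ√T = 1.069881 − 0.296242 = 0.773639
e^{−rT} = e^{−0.0204·2.3342} = 0.953498
N(−d₁) = 0.142337,  N(−d₂) = 0.219572
Put price V = K·e^{−rT}·N(−d₂) − S·N(−d₁) = 14.529708 − 12.376159 = 2.153549
φ(d₁) = (1/√(2π))·e^{−d₁²/2} = 0.225089
Γ = φ(d₁) / (S·σ·√T) = 0.008739

price = 2.153549
Γ = 0.008739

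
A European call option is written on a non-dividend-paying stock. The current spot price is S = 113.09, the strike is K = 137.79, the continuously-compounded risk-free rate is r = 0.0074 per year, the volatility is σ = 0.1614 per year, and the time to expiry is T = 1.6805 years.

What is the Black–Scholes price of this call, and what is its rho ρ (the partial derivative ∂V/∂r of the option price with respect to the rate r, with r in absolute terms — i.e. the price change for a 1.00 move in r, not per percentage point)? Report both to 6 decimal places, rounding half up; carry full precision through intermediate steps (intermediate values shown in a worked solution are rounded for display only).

price = 2.671670
ρ = 36.876455

σ√T = 0.1614·√1.6805 = 0.209229
d₁ = (ln(S/K) + (r+σ²/2)T) / (σ√T) = (ln(113.09/137.79) + (0.0074+0.1614²/2)·1.6805) / 0.209229 = (-0.197547 + 0.034324) / 0.209229 = -0.780113
d₂ = d₁ − σ√T = -0.780113 − 0.209229 = -0.989343
e^{−rT} = e^{−0.0074·1.6805} = 0.987641
N(d₁) = 0.217662,  N(d₂) = 0.161248
Call price V = S·N(d₁) − K·e^{−rT}·N(d₂) = 24.615410 − 21.943740 = 2.671670
ρ = K·T·e^{−rT}·N(d₂) = 36.876455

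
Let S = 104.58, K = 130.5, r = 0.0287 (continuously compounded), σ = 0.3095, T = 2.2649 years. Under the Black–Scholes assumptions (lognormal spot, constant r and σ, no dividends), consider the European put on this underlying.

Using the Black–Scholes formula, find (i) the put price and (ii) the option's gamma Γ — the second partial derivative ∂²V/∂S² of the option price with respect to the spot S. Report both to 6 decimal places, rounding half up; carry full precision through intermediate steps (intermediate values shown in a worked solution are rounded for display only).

σ√T = 0.3095·√2.2649 = 0.465785
d₁ = (ln(S/K) + (r+σ²/2)T) / (σ√T) = (ln(104.58/130.5) + (0.0287+0.3095²/2)·2.2649) / 0.465785 = (-0.221421 + 0.173480) / 0.465785 = -0.102924
d₂ = d₁ − σ√T = -0.102924 − 0.465785 = -0.568709
e^{−rT} = e^{−0.0287·2.2649} = 0.937065
N(−d₁) = 0.540989,  N(−d₂) = 0.715223
Put price V = K·e^{−rT}·N(−d₂) − S·N(−d₁) = 87.462486 − 56.576578 = 30.885908
φ(d₁) = (1/√(2π))·e^{−d₁²/2} = 0.396835
Γ = φ(d₁) / (S·σ·√T) = 0.008147

price = 30.885908
Γ = 0.008147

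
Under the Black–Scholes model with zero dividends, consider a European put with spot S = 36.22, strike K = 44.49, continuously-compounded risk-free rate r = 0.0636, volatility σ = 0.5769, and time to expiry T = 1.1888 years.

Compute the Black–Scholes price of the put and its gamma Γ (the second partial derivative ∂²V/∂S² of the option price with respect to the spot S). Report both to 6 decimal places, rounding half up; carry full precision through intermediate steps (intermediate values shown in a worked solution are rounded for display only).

σ√T = 0.5769·√1.1888 = 0.629006
d₁ = (ln(S/K) + (r+σ²/2)T) / (σ√T) = (ln(36.22/44.49) + (0.0636+0.5769²/2)·1.1888) / 0.629006 = (-0.205653 + 0.273432) / 0.629006 = 0.107756
d₂ = d₁ − σ√T = 0.107756 − 0.629006 = -0.521250
e^{−rT} = e^{−0.0636·1.1888} = 0.927180
N(−d₁) = 0.457095,  N(−d₂) = 0.698904
Put price V = K·e^{−rT}·N(−d₂) − S·N(−d₁) = 28.829945 − 16.555969 = 12.273976
φ(d₁) = (1/√(2π))·e^{−d₁²/2} = 0.396633
Γ = φ(d₁) / (S·σ·√T) = 0.017409

price = 12.273976
Γ = 0.017409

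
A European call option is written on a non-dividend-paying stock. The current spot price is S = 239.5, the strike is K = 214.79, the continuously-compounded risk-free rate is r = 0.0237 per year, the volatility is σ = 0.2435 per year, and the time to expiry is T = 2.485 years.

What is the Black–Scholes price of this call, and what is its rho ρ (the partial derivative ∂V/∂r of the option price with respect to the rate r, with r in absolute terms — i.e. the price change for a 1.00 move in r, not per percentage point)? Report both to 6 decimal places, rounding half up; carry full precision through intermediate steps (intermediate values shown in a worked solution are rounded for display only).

σ√T = 0.2435·√2.485 = 0.383851
d₁ = (ln(S/K) + (r+σ²/2)T) / (σ√T) = (ln(239.5/214.79) + (0.0237+0.2435²/2)·2.485) / 0.383851 = (0.108893 + 0.132565) / 0.383851 = 0.629041
d₂ = d₁ − σ√T = 0.629041 − 0.383851 = 0.245190
e^{−rT} = e^{−0.0237·2.485} = 0.942806
N(d₁) = 0.735339,  N(d₂) = 0.596846
Call price V = S·N(d₁) − K·e^{−rT}·N(d₂) = 176.113665 − 120.864410 = 55.249254
ρ = K·T·e^{−rT}·N(d₂) = 300.348060

price = 55.249254
ρ = 300.348060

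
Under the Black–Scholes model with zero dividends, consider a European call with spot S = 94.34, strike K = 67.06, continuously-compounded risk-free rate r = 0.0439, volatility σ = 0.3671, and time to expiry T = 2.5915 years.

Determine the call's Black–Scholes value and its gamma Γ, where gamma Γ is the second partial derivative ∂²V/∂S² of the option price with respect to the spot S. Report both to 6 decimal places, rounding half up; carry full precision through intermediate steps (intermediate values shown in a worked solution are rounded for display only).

σ√T = 0.3671·√2.5915 = 0.590963
d₁ = (ln(S/K) + (r+σ²/2)T) / (σ√T) = (ln(94.34/67.06) + (0.0439+0.3671²/2)·2.5915) / 0.590963 = (0.341318 + 0.288385) / 0.590963 = 1.065554
d₂ = d₁ − σ√T = 1.065554 − 0.590963 = 0.474592
e^{−rT} = e^{−0.0439·2.5915} = 0.892466
N(d₁) = 0.856687,  N(d₂) = 0.682461
Call price V = S·N(d₁) − K·e^{−rT}·N(d₂) = 80.819893 − 40.844453 = 39.975440
φ(d₁) = (1/√(2π))·e^{−d₁²/2} = 0.226131
Γ = φ(d₁) / (S·σ·√T) = 0.004056

price = 39.975440
Γ = 0.004056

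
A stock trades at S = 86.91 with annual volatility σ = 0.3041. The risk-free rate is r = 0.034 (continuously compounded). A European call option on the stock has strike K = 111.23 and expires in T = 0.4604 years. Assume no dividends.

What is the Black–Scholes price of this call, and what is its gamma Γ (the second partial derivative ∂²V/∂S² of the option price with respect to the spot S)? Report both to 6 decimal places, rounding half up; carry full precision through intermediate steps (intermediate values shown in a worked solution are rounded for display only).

σ√T = 0.3041·√0.4604 = 0.206340
d₁ = (ln(S/K) + (r+σ²/2)T) / (σ√T) = (ln(86.91/111.23) + (0.034+0.3041²/2)·0.4604) / 0.206340 = (-0.246727 + 0.036942) / 0.206340 = -1.016696
d₂ = d₁ − σ√T = -1.016696 − 0.206340 = -1.223036
e^{−rT} = e^{−0.034·0.4604} = 0.984468
N(d₁) = 0.154649,  N(d₂) = 0.110658
Call price V = S·N(d₁) − K·e^{−rT}·N(d₂) = 13.440558 − 12.117326 = 1.323231
φ(d₁) = (1/√(2π))·e^{−d₁²/2} = 0.237931
Γ = φ(d₁) / (S·σ·√T) = 0.013268

price = 1.323231
Γ = 0.013268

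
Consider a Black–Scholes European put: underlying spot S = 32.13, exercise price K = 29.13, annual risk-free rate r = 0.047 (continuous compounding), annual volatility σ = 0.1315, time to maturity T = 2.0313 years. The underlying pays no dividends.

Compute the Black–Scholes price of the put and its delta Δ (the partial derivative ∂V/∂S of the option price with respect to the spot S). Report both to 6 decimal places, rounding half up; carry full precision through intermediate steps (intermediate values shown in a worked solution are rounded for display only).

σ√T = 0.1315·√2.0313 = 0.187419
d₁ = (ln(S/K) + (r+σ²/2)T) / (σ√T) = (ln(32.13/29.13) + (0.047+0.1315²/2)·2.0313) / 0.187419 = (0.098022 + 0.113034) / 0.187419 = 1.126118
d₂ = d₁ − σ√T = 1.126118 − 0.187419 = 0.938700
e^{−rT} = e^{−0.047·2.0313} = 0.908945
N(−d₁) = 0.130058,  N(−d₂) = 0.173942
Put price V = K·e^{−rT}·N(−d₂) − S·N(−d₁) = 4.605572 − 4.178754 = 0.426817
Δ = −N(−d₁) = -0.130058

price = 0.426817
Δ = -0.130058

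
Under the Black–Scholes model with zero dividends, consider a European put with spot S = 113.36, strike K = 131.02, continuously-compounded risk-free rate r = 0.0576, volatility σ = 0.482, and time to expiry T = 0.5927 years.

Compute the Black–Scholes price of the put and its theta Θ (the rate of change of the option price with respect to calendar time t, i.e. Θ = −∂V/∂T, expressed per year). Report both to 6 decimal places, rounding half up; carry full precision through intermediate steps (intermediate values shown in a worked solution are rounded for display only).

price = 25.062637
Θ = -9.066306

σ√T = 0.482·√0.5927 = 0.371077
d₁ = (ln(S/K) + (r+σ²/2)T) / (σ√T) = (ln(113.36/131.02) + (0.0576+0.482²/2)·0.5927) / 0.371077 = (-0.144781 + 0.102989) / 0.371077 = -0.112625
d₂ = d₁ − σ√T = -0.112625 − 0.371077 = -0.483703
e^{−rT} = e^{−0.0576·0.5927} = 0.966437
N(−d₁) = 0.544836,  N(−d₂) = 0.685702
Put price V = K·e^{−rT}·N(−d₂) − S·N(−d₁) = 86.825261 − 61.762624 = 25.062637
φ(d₁) = (1/√(2π))·e^{−d₁²/2} = 0.396420
Θ = −S·φ(d₁)·σ/(2√T) + r·K·e^{−rT}·N(−d₂) = −14.067441 + 5.001135 = -9.066306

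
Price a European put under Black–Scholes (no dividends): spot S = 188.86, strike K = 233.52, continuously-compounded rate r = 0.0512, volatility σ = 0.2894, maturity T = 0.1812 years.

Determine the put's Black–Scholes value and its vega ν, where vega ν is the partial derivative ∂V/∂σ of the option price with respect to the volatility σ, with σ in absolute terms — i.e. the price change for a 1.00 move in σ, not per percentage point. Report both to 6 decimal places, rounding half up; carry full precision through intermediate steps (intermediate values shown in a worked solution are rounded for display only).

price = 43.037127
ν = 9.116504

σ√T = 0.2894·√0.1812 = 0.123191
d₁ = (ln(S/K) + (r+σ²/2)T) / (σ√T) = (ln(188.86/233.52) + (0.0512+0.2894²/2)·0.1812) / 0.123191 = (-0.212262 + 0.016865) / 0.123191 = -1.586130
d₂ = d₁ − σ√T = -1.586130 − 0.123191 = -1.709321
e^{−rT} = e^{−0.0512·0.1812} = 0.990765
N(−d₁) = 0.943645,  N(−d₂) = 0.956304
Put price V = K·e^{−rT}·N(−d₂) − S·N(−d₁) = 221.253937 − 178.216810 = 43.037127
φ(d₁) = (1/√(2π))·e^{−d₁²/2} = 0.113399
ν = S·φ(d₁)·√T = 9.116504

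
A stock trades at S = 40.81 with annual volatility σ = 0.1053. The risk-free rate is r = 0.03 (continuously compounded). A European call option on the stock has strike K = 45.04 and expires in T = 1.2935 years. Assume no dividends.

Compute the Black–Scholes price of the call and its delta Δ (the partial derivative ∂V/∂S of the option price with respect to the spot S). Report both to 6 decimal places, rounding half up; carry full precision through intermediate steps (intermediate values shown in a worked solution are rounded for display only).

price = 0.995945
Δ = 0.330110

σ√T = 0.1053·√1.2935 = 0.119760
d₁ = (ln(S/K) + (r+σ²/2)T) / (σ√T) = (ln(40.81/45.04) + (0.03+0.1053²/2)·1.2935) / 0.119760 = (-0.098624 + 0.045976) / 0.119760 = -0.439610
d₂ = d₁ − σ√T = -0.439610 − 0.119760 = -0.559369
e^{−rT} = e^{−0.03·1.2935} = 0.961938
N(d₁) = 0.330110,  N(d₂) = 0.287955
Call price V = S·N(d₁) − K·e^{−rT}·N(d₂) = 13.471788 − 12.475843 = 0.995945
Δ = N(d₁) = 0.330110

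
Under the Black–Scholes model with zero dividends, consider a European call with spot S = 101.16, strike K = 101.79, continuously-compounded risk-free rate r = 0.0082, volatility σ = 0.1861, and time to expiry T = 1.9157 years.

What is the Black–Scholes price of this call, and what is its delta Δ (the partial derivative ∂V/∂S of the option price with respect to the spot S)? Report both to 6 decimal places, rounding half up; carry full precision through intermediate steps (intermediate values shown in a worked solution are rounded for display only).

σ√T = 0.1861·√1.9157 = 0.257579
d₁ = (ln(S/K) + (r+σ²/2)T) / (σ√T) = (ln(101.16/101.79) + (0.0082+0.1861²/2)·1.9157) / 0.257579 = (-0.006208 + 0.048882) / 0.257579 = 0.165672
d₂ = d₁ − σ√T = 0.165672 − 0.257579 = -0.091906
e^{−rT} = e^{−0.0082·1.9157} = 0.984414
N(d₁) = 0.565793,  N(d₂) = 0.463386
Call price V = S·N(d₁) − K·e^{−rT}·N(d₂) = 57.235584 − 46.432922 = 10.802661
Δ = N(d₁) = 0.565793

price = 10.802661
Δ = 0.565793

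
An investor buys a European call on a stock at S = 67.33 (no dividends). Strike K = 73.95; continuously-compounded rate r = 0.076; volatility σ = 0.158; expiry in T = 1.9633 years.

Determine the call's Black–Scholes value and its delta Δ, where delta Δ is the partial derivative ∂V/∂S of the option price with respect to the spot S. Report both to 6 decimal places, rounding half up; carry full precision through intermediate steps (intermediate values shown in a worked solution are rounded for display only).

price = 7.768939
Δ = 0.640972

σ√T = 0.158·√1.9633 = 0.221386
d₁ = (ln(S/K) + (r+σ²/2)T) / (σ√T) = (ln(67.33/73.95) + (0.076+0.158²/2)·1.9633) / 0.221386 = (-0.093783 + 0.173717) / 0.221386 = 0.361059
d₂ = d₁ − σ√T = 0.361059 − 0.221386 = 0.139673
e^{−rT} = e^{−0.076·1.9633} = 0.861388
N(d₁) = 0.640972,  N(d₂) = 0.555541
Call price V = S·N(d₁) − K·e^{−rT}·N(d₂) = 43.156663 − 35.387725 = 7.768939
Δ = N(d₁) = 0.640972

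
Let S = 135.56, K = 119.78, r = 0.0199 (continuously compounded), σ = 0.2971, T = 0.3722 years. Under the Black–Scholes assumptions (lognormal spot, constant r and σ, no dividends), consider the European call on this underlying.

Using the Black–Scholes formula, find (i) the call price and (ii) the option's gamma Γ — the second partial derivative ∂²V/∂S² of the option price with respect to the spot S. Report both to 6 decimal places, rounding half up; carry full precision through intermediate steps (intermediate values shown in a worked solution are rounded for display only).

σ√T = 0.2971·√0.3722 = 0.181255
d₁ = (ln(S/K) + (r+σ²/2)T) / (σ√T) = (ln(135.56/119.78) + (0.0199+0.2971²/2)·0.3722) / 0.181255 = (0.123758 + 0.023834) / 0.181255 = 0.814272
d₂ = d₁ − σ√T = 0.814272 − 0.181255 = 0.633017
e^{−rT} = e^{−0.0199·0.3722} = 0.992621
N(d₁) = 0.792255,  N(d₂) = 0.736639
Call price V = S·N(d₁) − K·e^{−rT}·N(d₂) = 107.398144 − 87.583452 = 19.814692
φ(d₁) = (1/√(2π))·e^{−d₁²/2} = 0.286374
Γ = φ(d₁) / (S·σ·√T) = 0.011655

price = 19.814692
Γ = 0.011655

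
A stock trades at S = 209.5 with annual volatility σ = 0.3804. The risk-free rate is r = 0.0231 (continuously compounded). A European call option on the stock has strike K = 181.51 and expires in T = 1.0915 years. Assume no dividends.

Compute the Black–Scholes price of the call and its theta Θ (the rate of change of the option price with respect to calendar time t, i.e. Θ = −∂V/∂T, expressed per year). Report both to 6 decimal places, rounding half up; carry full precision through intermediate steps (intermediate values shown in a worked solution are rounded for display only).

price = 49.349340
Θ = -14.940750

σ√T = 0.3804·√1.0915 = 0.397422
d₁ = (ln(S/K) + (r+σ²/2)T) / (σ√T) = (ln(209.5/181.51) + (0.0231+0.3804²/2)·1.0915) / 0.397422 = (0.143413 + 0.104186) / 0.397422 = 0.623012
d₂ = d₁ − σ√T = 0.623012 − 0.397422 = 0.225590
e^{−rT} = e^{−0.0231·1.0915} = 0.975102
N(d₁) = 0.733362,  N(d₂) = 0.589240
Call price V = S·N(d₁) − K·e^{−rT}·N(d₂) = 153.639271 − 104.289931 = 49.349340
φ(d₁) = (1/√(2π))·e^{−d₁²/2} = 0.328568
Θ = −S·φ(d₁)·σ/(2√T) − r·K·e^{−rT}·N(d₂) = −12.531653 − 2.409097 = -14.940750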